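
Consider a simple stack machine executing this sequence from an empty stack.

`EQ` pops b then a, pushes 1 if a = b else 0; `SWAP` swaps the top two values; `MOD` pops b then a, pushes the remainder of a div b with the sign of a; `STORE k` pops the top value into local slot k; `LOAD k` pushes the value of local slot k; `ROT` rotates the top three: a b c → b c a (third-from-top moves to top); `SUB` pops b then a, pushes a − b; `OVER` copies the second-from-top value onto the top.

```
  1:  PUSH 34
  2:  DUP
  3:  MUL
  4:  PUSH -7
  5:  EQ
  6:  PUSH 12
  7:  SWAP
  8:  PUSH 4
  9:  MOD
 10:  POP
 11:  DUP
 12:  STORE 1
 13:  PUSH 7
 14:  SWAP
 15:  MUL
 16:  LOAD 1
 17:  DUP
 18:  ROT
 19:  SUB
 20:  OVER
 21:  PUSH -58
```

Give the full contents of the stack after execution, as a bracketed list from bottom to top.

[12, -72, 12, -58]

PUSH 34  : [34]
DUP      : [34, 34]
MUL      : [1156]
PUSH -7  : [1156, -7]
EQ       : [0]
PUSH 12  : [0, 12]
SWAP     : [12, 0]
PUSH 4   : [12, 0, 4]
MOD      : [12, 0]
POP      : [12]
DUP      : [12, 12]
STORE 1  : [12]
PUSH 7   : [12, 7]
SWAP     : [7, 12]
MUL      : [84]
LOAD 1   : [84, 12]
DUP      : [84, 12, 12]
ROT      : [12, 12, 84]
SUB      : [12, -72]
OVER     : [12, -72, 12]
PUSH -58 : [12, -72, 12, -58]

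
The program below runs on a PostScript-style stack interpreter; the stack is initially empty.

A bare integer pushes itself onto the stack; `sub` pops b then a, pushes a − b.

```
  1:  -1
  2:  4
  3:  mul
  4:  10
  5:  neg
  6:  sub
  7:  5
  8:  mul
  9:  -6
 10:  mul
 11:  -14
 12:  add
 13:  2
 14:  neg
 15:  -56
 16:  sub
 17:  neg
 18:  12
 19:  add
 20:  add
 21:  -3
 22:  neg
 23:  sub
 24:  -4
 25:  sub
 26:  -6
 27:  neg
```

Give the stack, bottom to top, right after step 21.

[-236, -3]

-1   -1
4    -1 4
mul  -4
10   -4 10
neg  -4 -10
sub  6
5    6 5
mul  30
-6   30 -6
mul  -180
-14  -180 -14
add  -194
2    -194 2
neg  -194 -2
-56  -194 -2 -56
sub  -194 54
neg  -194 -54
12   -194 -54 12
add  -194 -42
add  -236
-3   -236 -3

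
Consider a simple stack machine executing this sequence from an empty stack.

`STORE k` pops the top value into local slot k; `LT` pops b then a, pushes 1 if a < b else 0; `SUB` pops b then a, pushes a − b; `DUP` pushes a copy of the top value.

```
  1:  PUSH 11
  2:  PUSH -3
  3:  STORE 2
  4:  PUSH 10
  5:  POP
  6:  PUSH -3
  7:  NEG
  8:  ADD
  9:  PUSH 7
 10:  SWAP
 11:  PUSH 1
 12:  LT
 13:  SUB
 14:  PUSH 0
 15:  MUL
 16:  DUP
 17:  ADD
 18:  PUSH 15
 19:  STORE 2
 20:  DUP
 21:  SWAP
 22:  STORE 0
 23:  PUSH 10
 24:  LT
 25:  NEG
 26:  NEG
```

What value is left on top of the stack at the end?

PUSH 11  [11]
PUSH -3  [11, -3]
STORE 2  [11]
PUSH 10  [11, 10]
POP      [11]
PUSH -3  [11, -3]
NEG      [11, 3]
ADD      [14]
PUSH 7   [14, 7]
SWAP     [7, 14]
PUSH 1   [7, 14, 1]
LT       [7, 0]
SUB      [7]
PUSH 0   [7, 0]
MUL      [0]
DUP      [0, 0]
ADD      [0]
PUSH 15  [0, 15]
STORE 2  [0]
DUP      [0, 0]
SWAP     [0, 0]
STORE 0  [0]
PUSH 10  [0, 10]
LT       [1]
NEG      [-1]
NEG      [1]

1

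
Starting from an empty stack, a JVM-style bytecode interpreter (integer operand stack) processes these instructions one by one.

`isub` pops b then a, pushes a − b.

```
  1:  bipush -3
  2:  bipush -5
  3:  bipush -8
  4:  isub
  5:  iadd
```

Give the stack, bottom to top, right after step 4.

[-3, 3]

bipush -3 → -3
bipush -5 → -3 -5
bipush -8 → -3 -5 -8
isub      → -3 3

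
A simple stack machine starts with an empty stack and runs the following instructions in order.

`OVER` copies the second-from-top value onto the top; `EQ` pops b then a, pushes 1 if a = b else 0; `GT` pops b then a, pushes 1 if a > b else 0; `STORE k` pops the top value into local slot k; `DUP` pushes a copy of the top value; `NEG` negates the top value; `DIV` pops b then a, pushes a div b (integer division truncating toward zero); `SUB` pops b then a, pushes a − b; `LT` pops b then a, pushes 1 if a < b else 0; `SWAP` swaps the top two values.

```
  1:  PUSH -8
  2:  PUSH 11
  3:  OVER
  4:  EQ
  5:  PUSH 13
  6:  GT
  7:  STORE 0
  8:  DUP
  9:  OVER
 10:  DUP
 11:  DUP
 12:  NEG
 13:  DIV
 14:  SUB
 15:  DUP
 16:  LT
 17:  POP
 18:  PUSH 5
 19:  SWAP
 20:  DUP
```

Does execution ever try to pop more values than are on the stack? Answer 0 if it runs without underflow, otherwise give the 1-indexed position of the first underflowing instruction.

PUSH -8  [-8]
PUSH 11  [-8, 11]
OVER     [-8, 11, -8]
EQ       [-8, 0]
PUSH 13  [-8, 0, 13]
GT       [-8, 0]
STORE 0  [-8]
DUP      [-8, -8]
OVER     [-8, -8, -8]
DUP      [-8, -8, -8, -8]
DUP      [-8, -8, -8, -8, -8]
NEG      [-8, -8, -8, -8, 8]
DIV      [-8, -8, -8, -1]
SUB      [-8, -8, -7]
DUP      [-8, -8, -7, -7]
LT       [-8, -8, 0]
POP      [-8, -8]
PUSH 5   [-8, -8, 5]
SWAP     [-8, 5, -8]
DUP      [-8, 5, -8, -8]

0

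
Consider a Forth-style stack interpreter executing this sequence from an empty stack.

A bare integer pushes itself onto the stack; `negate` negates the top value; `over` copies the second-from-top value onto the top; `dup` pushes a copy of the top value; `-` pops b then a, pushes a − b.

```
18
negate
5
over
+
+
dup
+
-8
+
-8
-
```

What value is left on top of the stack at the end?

18     : 18
negate : -18
5      : -18 5
over   : -18 5 -18
+      : -18 -13
+      : -31
dup    : -31 -31
+      : -62
-8     : -62 -8
+      : -70
-8     : -70 -8
-      : -62

-62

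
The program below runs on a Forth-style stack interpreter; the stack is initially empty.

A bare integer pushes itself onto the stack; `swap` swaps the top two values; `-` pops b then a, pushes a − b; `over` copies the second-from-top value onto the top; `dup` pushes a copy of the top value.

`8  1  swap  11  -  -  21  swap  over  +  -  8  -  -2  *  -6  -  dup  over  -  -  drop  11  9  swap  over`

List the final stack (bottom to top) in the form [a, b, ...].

[9, 11, 9]

8     8
1     8 1
swap  1 8
11    1 8 11
-     1 -3
-     4
21    4 21
swap  21 4
over  21 4 21
+     21 25
-     -4
8     -4 8
-     -12
-2    -12 -2
*     24
-6    24 -6
-     30
dup   30 30
over  30 30 30
-     30 0
-     30
drop  (empty)
11    11
9     11 9
swap  9 11
over  9 11 9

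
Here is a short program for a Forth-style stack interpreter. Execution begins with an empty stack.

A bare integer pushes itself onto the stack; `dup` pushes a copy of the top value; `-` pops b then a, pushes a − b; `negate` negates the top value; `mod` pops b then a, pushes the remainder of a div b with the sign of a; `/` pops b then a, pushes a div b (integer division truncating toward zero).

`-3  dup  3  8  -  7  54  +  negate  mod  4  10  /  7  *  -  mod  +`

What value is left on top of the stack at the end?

-6

-3     : -3
dup    : -3 -3
3      : -3 -3 3
8      : -3 -3 3 8
-      : -3 -3 -5
7      : -3 -3 -5 7
54     : -3 -3 -5 7 54
+      : -3 -3 -5 61
negate : -3 -3 -5 -61
mod    : -3 -3 -5
4      : -3 -3 -5 4
10     : -3 -3 -5 4 10
/      : -3 -3 -5 0
7      : -3 -3 -5 0 7
*      : -3 -3 -5 0
-      : -3 -3 -5
mod    : -3 -3
+      : -6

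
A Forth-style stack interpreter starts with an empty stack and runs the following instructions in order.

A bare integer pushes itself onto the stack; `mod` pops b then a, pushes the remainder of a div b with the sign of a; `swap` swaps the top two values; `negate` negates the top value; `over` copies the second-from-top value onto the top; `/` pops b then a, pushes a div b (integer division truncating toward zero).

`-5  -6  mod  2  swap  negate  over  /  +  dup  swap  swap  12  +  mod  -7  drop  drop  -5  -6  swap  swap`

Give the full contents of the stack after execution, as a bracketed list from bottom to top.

-5     -> -5
-6     -> -5 -6
mod    -> -5
2      -> -5 2
swap   -> 2 -5
negate -> 2 5
over   -> 2 5 2
/      -> 2 2
+      -> 4
dup    -> 4 4
swap   -> 4 4
swap   -> 4 4
12     -> 4 4 12
+      -> 4 16
mod    -> 4
-7     -> 4 -7
drop   -> 4
drop   -> (empty)
-5     -> -5
-6     -> -5 -6
swap   -> -6 -5
swap   -> -5 -6

[-5, -6]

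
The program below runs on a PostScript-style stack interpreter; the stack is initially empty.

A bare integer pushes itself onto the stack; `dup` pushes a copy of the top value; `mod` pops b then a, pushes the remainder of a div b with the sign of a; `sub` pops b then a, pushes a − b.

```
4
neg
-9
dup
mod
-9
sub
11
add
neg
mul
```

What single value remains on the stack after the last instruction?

80

4   → 4
neg → -4
-9  → -4 -9
dup → -4 -9 -9
mod → -4 0
-9  → -4 0 -9
sub → -4 9
11  → -4 9 11
add → -4 20
neg → -4 -20
mul → 80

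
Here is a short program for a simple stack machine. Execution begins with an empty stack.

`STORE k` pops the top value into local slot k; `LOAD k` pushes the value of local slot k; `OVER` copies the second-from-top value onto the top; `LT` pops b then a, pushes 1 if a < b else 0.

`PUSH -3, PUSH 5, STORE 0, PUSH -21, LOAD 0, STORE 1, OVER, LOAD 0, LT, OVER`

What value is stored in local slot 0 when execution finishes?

5

PUSH -3   [-3]
PUSH 5    [-3, 5]
STORE 0   [-3]
PUSH -21  [-3, -21]
LOAD 0    [-3, -21, 5]
STORE 1   [-3, -21]
OVER      [-3, -21, -3]
LOAD 0    [-3, -21, -3, 5]
LT        [-3, -21, 1]
OVER      [-3, -21, 1, -21]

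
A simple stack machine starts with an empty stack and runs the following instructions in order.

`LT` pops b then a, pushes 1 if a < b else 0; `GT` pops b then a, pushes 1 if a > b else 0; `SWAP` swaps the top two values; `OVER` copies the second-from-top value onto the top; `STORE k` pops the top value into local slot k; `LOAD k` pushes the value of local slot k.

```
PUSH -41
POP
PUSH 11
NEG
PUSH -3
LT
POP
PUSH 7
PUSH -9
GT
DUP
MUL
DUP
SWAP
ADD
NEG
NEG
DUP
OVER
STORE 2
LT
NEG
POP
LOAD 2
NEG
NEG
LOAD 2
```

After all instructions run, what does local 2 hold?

PUSH -41 : [-41]
POP      : []
PUSH 11  : [11]
NEG      : [-11]
PUSH -3  : [-11, -3]
LT       : [1]
POP      : []
PUSH 7   : [7]
PUSH -9  : [7, -9]
GT       : [1]
DUP      : [1, 1]
MUL      : [1]
DUP      : [1, 1]
SWAP     : [1, 1]
ADD      : [2]
NEG      : [-2]
NEG      : [2]
DUP      : [2, 2]
OVER     : [2, 2, 2]
STORE 2  : [2, 2]
LT       : [0]
NEG      : [0]
POP      : []
LOAD 2   : [2]
NEG      : [-2]
NEG      : [2]
LOAD 2   : [2, 2]

2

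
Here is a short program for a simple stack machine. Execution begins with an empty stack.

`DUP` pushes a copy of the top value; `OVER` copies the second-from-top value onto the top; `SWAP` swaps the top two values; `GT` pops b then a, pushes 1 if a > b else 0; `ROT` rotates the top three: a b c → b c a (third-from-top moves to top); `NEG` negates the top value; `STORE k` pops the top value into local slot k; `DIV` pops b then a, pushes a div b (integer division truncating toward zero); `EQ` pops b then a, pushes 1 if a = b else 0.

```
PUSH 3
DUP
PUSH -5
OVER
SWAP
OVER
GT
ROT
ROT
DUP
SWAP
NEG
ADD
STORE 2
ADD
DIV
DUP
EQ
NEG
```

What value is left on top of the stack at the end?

PUSH 3   [3]
DUP      [3, 3]
PUSH -5  [3, 3, -5]
OVER     [3, 3, -5, 3]
SWAP     [3, 3, 3, -5]
OVER     [3, 3, 3, -5, 3]
GT       [3, 3, 3, 0]
ROT      [3, 3, 0, 3]
ROT      [3, 0, 3, 3]
DUP      [3, 0, 3, 3, 3]
SWAP     [3, 0, 3, 3, 3]
NEG      [3, 0, 3, 3, -3]
ADD      [3, 0, 3, 0]
STORE 2  [3, 0, 3]
ADD      [3, 3]
DIV      [1]
DUP      [1, 1]
EQ       [1]
NEG      [-1]

-1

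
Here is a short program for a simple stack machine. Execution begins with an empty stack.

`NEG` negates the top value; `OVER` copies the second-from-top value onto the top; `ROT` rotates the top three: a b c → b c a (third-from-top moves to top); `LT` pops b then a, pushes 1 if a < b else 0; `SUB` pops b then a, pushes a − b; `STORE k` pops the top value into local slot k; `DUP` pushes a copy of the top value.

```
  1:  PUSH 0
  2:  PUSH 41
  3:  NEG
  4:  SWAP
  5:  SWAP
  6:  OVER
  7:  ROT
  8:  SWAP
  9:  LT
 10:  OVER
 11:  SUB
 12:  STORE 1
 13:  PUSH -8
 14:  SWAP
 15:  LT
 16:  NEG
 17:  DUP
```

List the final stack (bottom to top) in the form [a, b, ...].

PUSH 0  : [0]
PUSH 41 : [0, 41]
NEG     : [0, -41]
SWAP    : [-41, 0]
SWAP    : [0, -41]
OVER    : [0, -41, 0]
ROT     : [-41, 0, 0]
SWAP    : [-41, 0, 0]
LT      : [-41, 0]
OVER    : [-41, 0, -41]
SUB     : [-41, 41]
STORE 1 : [-41]
PUSH -8 : [-41, -8]
SWAP    : [-8, -41]
LT      : [0]
NEG     : [0]
DUP     : [0, 0]

[0, 0]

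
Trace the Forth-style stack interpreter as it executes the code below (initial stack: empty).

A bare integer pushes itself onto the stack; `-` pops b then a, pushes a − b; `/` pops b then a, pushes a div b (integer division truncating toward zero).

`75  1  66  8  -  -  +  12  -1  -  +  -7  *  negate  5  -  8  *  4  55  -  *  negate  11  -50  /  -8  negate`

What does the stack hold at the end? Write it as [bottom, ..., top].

75     : 75
1      : 75 1
66     : 75 1 66
8      : 75 1 66 8
-      : 75 1 58
-      : 75 -57
+      : 18
12     : 18 12
-1     : 18 12 -1
-      : 18 13
+      : 31
-7     : 31 -7
*      : -217
negate : 217
5      : 217 5
-      : 212
8      : 212 8
*      : 1696
4      : 1696 4
55     : 1696 4 55
-      : 1696 -51
*      : -86496
negate : 86496
11     : 86496 11
-50    : 86496 11 -50
/      : 86496 0
-8     : 86496 0 -8
negate : 86496 0 8

[86496, 0, 8]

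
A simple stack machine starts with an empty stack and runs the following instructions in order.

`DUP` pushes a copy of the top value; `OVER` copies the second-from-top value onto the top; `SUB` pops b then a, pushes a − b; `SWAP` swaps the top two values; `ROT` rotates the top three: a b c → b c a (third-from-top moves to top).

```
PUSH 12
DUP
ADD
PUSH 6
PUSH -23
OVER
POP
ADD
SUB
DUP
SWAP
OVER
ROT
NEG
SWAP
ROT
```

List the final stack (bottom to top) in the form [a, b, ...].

PUSH 12  → [12]
DUP      → [12, 12]
ADD      → [24]
PUSH 6   → [24, 6]
PUSH -23 → [24, 6, -23]
OVER     → [24, 6, -23, 6]
POP      → [24, 6, -23]
ADD      → [24, -17]
SUB      → [41]
DUP      → [41, 41]
SWAP     → [41, 41]
OVER     → [41, 41, 41]
ROT      → [41, 41, 41]
NEG      → [41, 41, -41]
SWAP     → [41, -41, 41]
ROT      → [-41, 41, 41]

[-41, 41, 41]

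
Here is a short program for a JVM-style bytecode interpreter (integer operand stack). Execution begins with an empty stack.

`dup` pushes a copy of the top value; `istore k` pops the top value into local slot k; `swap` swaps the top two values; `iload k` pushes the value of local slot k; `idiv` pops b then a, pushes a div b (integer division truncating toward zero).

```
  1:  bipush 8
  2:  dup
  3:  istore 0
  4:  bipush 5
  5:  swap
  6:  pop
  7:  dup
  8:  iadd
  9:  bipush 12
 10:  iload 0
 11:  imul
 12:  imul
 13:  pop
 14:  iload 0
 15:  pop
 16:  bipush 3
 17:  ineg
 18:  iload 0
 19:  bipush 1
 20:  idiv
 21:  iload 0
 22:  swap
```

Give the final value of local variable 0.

bipush 8   8
dup        8 8
istore 0   8
bipush 5   8 5
swap       5 8
pop        5
dup        5 5
iadd       10
bipush 12  10 12
iload 0    10 12 8
imul       10 96
imul       960
pop        (empty)
iload 0    8
pop        (empty)
bipush 3   3
ineg       -3
iload 0    -3 8
bipush 1   -3 8 1
idiv       -3 8
iload 0    -3 8 8
swap       -3 8 8

8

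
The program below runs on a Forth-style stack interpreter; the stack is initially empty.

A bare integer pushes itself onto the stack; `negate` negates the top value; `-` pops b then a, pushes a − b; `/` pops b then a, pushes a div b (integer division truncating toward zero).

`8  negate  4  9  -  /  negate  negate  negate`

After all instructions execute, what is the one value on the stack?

8      -> 8
negate -> -8
4      -> -8 4
9      -> -8 4 9
-      -> -8 -5
/      -> 1
negate -> -1
negate -> 1
negate -> -1

-1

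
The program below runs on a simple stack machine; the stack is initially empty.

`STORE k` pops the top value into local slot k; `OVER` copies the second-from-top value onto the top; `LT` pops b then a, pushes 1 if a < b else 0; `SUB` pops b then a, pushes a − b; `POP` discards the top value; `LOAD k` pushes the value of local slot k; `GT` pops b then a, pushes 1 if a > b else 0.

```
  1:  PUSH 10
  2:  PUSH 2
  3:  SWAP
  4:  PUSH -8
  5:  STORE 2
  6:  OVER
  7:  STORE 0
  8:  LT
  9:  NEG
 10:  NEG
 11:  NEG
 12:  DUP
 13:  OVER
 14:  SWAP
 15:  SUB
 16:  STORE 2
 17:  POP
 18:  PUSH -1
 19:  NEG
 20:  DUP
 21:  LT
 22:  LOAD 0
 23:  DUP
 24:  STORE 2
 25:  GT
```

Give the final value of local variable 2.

2

PUSH 10 → [10]
PUSH 2  → [10, 2]
SWAP    → [2, 10]
PUSH -8 → [2, 10, -8]
STORE 2 → [2, 10]
OVER    → [2, 10, 2]
STORE 0 → [2, 10]
LT      → [1]
NEG     → [-1]
NEG     → [1]
NEG     → [-1]
DUP     → [-1, -1]
OVER    → [-1, -1, -1]
SWAP    → [-1, -1, -1]
SUB     → [-1, 0]
STORE 2 → [-1]
POP     → []
PUSH -1 → [-1]
NEG     → [1]
DUP     → [1, 1]
LT      → [0]
LOAD 0  → [0, 2]
DUP     → [0, 2, 2]
STORE 2 → [0, 2]
GT      → [0]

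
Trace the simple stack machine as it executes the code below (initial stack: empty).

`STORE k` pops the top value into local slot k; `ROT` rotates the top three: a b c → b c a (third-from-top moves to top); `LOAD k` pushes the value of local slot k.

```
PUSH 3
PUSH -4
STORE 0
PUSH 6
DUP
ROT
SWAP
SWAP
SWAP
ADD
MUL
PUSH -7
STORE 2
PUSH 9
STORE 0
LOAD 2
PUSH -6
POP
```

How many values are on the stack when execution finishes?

PUSH 3   [3]
PUSH -4  [3, -4]
STORE 0  [3]
PUSH 6   [3, 6]
DUP      [3, 6, 6]
ROT      [6, 6, 3]
SWAP     [6, 3, 6]
SWAP     [6, 6, 3]
SWAP     [6, 3, 6]
ADD      [6, 9]
MUL      [54]
PUSH -7  [54, -7]
STORE 2  [54]
PUSH 9   [54, 9]
STORE 0  [54]
LOAD 2   [54, -7]
PUSH -6  [54, -7, -6]
POP      [54, -7]

2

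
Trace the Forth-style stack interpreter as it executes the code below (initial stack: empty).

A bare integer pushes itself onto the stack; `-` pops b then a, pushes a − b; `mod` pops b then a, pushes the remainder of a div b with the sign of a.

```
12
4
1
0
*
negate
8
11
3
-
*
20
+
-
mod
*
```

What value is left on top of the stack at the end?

12     : [12]
4      : [12, 4]
1      : [12, 4, 1]
0      : [12, 4, 1, 0]
*      : [12, 4, 0]
negate : [12, 4, 0]
8      : [12, 4, 0, 8]
11     : [12, 4, 0, 8, 11]
3      : [12, 4, 0, 8, 11, 3]
-      : [12, 4, 0, 8, 8]
*      : [12, 4, 0, 64]
20     : [12, 4, 0, 64, 20]
+      : [12, 4, 0, 84]
-      : [12, 4, -84]
mod    : [12, 4]
*      : [48]

48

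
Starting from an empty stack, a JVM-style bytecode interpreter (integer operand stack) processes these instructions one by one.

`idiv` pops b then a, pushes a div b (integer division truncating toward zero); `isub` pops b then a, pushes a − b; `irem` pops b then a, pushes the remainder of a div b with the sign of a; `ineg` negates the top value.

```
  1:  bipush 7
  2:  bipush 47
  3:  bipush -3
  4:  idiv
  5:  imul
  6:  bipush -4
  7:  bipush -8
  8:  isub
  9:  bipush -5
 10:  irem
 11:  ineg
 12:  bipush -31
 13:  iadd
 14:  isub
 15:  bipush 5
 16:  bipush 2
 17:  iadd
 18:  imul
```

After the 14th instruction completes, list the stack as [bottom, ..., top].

[-70]

bipush 7   -> 7
bipush 47  -> 7 47
bipush -3  -> 7 47 -3
idiv       -> 7 -15
imul       -> -105
bipush -4  -> -105 -4
bipush -8  -> -105 -4 -8
isub       -> -105 4
bipush -5  -> -105 4 -5
irem       -> -105 4
ineg       -> -105 -4
bipush -31 -> -105 -4 -31
iadd       -> -105 -35
isub       -> -70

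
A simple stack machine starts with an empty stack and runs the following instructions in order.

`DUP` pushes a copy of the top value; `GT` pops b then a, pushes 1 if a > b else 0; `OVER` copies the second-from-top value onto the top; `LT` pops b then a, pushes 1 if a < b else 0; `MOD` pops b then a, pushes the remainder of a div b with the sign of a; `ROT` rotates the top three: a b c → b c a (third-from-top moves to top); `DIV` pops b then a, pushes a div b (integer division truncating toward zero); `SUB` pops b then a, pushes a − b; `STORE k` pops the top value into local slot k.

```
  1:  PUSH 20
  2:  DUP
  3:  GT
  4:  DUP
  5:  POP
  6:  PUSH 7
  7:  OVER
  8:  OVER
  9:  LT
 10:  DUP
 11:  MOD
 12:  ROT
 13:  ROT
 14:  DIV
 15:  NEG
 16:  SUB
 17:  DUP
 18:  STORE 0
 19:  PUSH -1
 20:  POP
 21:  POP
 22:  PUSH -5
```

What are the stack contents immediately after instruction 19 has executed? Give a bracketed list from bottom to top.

[0, -1]

PUSH 20 → 20
DUP     → 20 20
GT      → 0
DUP     → 0 0
POP     → 0
PUSH 7  → 0 7
OVER    → 0 7 0
OVER    → 0 7 0 7
LT      → 0 7 1
DUP     → 0 7 1 1
MOD     → 0 7 0
ROT     → 7 0 0
ROT     → 0 0 7
DIV     → 0 0
NEG     → 0 0
SUB     → 0
DUP     → 0 0
STORE 0 → 0
PUSH -1 → 0 -1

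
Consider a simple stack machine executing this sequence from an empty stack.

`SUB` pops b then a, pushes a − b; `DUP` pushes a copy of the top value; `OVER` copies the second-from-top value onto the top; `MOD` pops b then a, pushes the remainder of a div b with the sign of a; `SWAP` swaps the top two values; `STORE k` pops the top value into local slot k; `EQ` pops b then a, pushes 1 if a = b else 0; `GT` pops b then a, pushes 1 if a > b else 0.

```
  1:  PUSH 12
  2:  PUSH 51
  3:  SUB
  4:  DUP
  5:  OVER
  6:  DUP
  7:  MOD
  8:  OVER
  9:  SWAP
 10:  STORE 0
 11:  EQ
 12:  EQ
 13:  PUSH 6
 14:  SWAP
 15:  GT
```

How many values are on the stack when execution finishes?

1

PUSH 12 : [12]
PUSH 51 : [12, 51]
SUB     : [-39]
DUP     : [-39, -39]
OVER    : [-39, -39, -39]
DUP     : [-39, -39, -39, -39]
MOD     : [-39, -39, 0]
OVER    : [-39, -39, 0, -39]
SWAP    : [-39, -39, -39, 0]
STORE 0 : [-39, -39, -39]
EQ      : [-39, 1]
EQ      : [0]
PUSH 6  : [0, 6]
SWAP    : [6, 0]
GT      : [1]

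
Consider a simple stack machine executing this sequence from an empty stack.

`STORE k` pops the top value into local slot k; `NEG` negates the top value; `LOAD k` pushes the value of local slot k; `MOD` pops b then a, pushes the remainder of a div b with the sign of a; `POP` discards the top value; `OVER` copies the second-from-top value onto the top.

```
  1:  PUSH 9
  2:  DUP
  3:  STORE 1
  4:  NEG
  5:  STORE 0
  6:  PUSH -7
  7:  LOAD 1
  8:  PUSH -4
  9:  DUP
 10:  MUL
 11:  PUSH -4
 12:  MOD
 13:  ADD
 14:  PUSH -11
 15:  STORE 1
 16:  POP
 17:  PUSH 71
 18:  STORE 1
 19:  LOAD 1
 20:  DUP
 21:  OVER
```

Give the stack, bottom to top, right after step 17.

PUSH 9   → 9
DUP      → 9 9
STORE 1  → 9
NEG      → -9
STORE 0  → (empty)
PUSH -7  → -7
LOAD 1   → -7 9
PUSH -4  → -7 9 -4
DUP      → -7 9 -4 -4
MUL      → -7 9 16
PUSH -4  → -7 9 16 -4
MOD      → -7 9 0
ADD      → -7 9
PUSH -11 → -7 9 -11
STORE 1  → -7 9
POP      → -7
PUSH 71  → -7 71

[-7, 71]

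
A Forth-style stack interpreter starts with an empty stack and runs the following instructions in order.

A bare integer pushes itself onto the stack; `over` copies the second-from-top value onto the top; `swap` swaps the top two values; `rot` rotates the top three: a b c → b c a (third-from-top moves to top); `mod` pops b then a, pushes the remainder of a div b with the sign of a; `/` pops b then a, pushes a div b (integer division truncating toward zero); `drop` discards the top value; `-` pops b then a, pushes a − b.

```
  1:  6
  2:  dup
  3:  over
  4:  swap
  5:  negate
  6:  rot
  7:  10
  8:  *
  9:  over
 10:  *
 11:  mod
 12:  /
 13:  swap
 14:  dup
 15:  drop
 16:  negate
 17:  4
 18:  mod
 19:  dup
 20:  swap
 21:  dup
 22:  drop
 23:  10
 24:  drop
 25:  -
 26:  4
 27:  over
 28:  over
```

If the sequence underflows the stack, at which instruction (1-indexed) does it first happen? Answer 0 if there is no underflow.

13

6      : 6
dup    : 6 6
over   : 6 6 6
swap   : 6 6 6
negate : 6 6 -6
rot    : 6 -6 6
10     : 6 -6 6 10
*      : 6 -6 60
over   : 6 -6 60 -6
*      : 6 -6 -360
mod    : 6 -6
/      : -1
swap  — needs 2 operands, stack has 1 → underflow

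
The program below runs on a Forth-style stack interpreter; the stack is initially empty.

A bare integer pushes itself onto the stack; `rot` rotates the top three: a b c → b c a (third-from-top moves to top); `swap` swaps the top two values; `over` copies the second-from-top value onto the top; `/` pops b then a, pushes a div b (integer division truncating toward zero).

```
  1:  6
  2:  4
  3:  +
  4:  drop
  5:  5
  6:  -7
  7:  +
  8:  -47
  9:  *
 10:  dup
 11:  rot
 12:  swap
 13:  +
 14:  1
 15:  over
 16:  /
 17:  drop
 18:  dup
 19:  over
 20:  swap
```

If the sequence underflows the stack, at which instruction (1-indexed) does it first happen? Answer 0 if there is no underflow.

11

6    -> [6]
4    -> [6, 4]
+    -> [10]
drop -> []
5    -> [5]
-7   -> [5, -7]
+    -> [-2]
-47  -> [-2, -47]
*    -> [94]
dup  -> [94, 94]
rot  — needs 3 operands, stack has 2 → underflow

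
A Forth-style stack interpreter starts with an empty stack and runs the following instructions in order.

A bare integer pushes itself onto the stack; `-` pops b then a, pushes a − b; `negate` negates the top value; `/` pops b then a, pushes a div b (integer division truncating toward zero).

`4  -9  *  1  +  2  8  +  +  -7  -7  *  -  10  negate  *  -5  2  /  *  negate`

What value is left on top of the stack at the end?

1480

4       [4]
-9      [4, -9]
*       [-36]
1       [-36, 1]
+       [-35]
2       [-35, 2]
8       [-35, 2, 8]
+       [-35, 10]
+       [-25]
-7      [-25, -7]
-7      [-25, -7, -7]
*       [-25, 49]
-       [-74]
10      [-74, 10]
negate  [-74, -10]
*       [740]
-5      [740, -5]
2       [740, -5, 2]
/       [740, -2]
*       [-1480]
negate  [1480]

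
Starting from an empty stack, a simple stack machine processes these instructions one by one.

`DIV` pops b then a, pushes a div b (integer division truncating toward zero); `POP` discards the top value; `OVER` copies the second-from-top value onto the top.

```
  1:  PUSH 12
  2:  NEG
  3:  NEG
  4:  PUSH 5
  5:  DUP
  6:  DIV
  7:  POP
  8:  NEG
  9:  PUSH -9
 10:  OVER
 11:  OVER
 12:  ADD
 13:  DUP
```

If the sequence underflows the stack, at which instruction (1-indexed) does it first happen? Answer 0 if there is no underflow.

PUSH 12 : [12]
NEG     : [-12]
NEG     : [12]
PUSH 5  : [12, 5]
DUP     : [12, 5, 5]
DIV     : [12, 1]
POP     : [12]
NEG     : [-12]
PUSH -9 : [-12, -9]
OVER    : [-12, -9, -12]
OVER    : [-12, -9, -12, -9]
ADD     : [-12, -9, -21]
DUP     : [-12, -9, -21, -21]

0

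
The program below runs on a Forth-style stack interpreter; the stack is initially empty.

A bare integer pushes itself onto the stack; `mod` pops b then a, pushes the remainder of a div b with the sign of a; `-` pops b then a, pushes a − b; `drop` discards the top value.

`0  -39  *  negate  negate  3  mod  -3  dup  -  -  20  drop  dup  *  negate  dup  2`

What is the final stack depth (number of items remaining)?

0      : [0]
-39    : [0, -39]
*      : [0]
negate : [0]
negate : [0]
3      : [0, 3]
mod    : [0]
-3     : [0, -3]
dup    : [0, -3, -3]
-      : [0, 0]
-      : [0]
20     : [0, 20]
drop   : [0]
dup    : [0, 0]
*      : [0]
negate : [0]
dup    : [0, 0]
2      : [0, 0, 2]

3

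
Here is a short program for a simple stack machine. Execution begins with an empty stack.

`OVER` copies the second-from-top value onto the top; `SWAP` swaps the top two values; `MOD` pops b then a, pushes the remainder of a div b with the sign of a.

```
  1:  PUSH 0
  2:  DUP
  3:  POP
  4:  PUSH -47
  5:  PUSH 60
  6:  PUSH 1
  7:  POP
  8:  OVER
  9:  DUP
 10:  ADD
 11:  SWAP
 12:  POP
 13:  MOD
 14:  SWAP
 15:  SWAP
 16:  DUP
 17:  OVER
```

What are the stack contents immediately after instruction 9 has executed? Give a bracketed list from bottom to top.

PUSH 0   : 0
DUP      : 0 0
POP      : 0
PUSH -47 : 0 -47
PUSH 60  : 0 -47 60
PUSH 1   : 0 -47 60 1
POP      : 0 -47 60
OVER     : 0 -47 60 -47
DUP      : 0 -47 60 -47 -47

[0, -47, 60, -47, -47]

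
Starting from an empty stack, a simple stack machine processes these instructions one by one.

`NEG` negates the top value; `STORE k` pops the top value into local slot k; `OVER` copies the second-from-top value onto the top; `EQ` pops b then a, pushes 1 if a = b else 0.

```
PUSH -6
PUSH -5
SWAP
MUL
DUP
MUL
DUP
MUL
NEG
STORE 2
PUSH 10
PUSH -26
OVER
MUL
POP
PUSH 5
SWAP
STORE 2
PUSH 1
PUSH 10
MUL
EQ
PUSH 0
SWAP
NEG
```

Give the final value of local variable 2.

PUSH -6  -> -6
PUSH -5  -> -6 -5
SWAP     -> -5 -6
MUL      -> 30
DUP      -> 30 30
MUL      -> 900
DUP      -> 900 900
MUL      -> 810000
NEG      -> -810000
STORE 2  -> (empty)
PUSH 10  -> 10
PUSH -26 -> 10 -26
OVER     -> 10 -26 10
MUL      -> 10 -260
POP      -> 10
PUSH 5   -> 10 5
SWAP     -> 5 10
STORE 2  -> 5
PUSH 1   -> 5 1
PUSH 10  -> 5 1 10
MUL      -> 5 10
EQ       -> 0
PUSH 0   -> 0 0
SWAP     -> 0 0
NEG      -> 0 0

10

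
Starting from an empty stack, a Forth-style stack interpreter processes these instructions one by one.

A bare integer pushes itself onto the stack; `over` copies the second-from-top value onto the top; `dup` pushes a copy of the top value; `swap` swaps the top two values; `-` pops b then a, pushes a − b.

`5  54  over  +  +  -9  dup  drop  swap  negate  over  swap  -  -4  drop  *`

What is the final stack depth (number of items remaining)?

5      : [5]
54     : [5, 54]
over   : [5, 54, 5]
+      : [5, 59]
+      : [64]
-9     : [64, -9]
dup    : [64, -9, -9]
drop   : [64, -9]
swap   : [-9, 64]
negate : [-9, -64]
over   : [-9, -64, -9]
swap   : [-9, -9, -64]
-      : [-9, 55]
-4     : [-9, 55, -4]
drop   : [-9, 55]
*      : [-495]

1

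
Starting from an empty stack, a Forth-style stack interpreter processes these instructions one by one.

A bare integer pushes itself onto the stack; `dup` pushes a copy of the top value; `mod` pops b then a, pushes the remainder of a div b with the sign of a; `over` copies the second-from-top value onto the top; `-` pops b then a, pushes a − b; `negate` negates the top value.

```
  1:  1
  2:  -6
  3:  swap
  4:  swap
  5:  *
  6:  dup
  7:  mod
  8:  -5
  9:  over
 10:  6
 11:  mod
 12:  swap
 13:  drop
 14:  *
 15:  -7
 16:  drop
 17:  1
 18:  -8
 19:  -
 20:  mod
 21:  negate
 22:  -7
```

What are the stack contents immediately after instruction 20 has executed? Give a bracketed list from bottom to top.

1     1
-6    1 -6
swap  -6 1
swap  1 -6
*     -6
dup   -6 -6
mod   0
-5    0 -5
over  0 -5 0
6     0 -5 0 6
mod   0 -5 0
swap  0 0 -5
drop  0 0
*     0
-7    0 -7
drop  0
1     0 1
-8    0 1 -8
-     0 9
mod   0

[0]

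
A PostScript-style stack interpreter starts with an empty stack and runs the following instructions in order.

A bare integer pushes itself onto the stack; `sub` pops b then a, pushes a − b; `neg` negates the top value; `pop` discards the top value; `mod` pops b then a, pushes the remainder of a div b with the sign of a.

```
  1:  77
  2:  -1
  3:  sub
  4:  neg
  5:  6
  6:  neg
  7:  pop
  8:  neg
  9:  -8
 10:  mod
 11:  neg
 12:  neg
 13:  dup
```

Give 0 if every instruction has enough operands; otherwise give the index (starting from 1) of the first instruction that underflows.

0

77  → 77
-1  → 77 -1
sub → 78
neg → -78
6   → -78 6
neg → -78 -6
pop → -78
neg → 78
-8  → 78 -8
mod → 6
neg → -6
neg → 6
dup → 6 6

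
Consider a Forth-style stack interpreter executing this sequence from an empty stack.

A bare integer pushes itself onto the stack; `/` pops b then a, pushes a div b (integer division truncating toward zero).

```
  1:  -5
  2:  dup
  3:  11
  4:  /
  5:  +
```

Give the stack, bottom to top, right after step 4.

[-5, 0]

-5  → [-5]
dup → [-5, -5]
11  → [-5, -5, 11]
/   → [-5, 0]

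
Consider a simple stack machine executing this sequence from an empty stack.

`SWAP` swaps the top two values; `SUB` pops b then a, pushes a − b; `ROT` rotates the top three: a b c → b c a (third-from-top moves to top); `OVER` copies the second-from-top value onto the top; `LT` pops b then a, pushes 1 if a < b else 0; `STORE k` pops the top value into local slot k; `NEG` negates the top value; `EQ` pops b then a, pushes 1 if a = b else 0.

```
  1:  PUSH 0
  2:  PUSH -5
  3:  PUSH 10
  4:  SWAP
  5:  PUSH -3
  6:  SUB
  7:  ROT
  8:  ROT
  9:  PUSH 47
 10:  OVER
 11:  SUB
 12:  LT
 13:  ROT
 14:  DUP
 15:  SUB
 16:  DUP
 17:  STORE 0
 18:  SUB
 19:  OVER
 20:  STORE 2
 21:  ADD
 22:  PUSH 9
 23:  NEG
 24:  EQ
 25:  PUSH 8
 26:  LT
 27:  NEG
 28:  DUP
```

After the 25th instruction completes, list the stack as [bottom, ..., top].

[0, 8]

PUSH 0  → 0
PUSH -5 → 0 -5
PUSH 10 → 0 -5 10
SWAP    → 0 10 -5
PUSH -3 → 0 10 -5 -3
SUB     → 0 10 -2
ROT     → 10 -2 0
ROT     → -2 0 10
PUSH 47 → -2 0 10 47
OVER    → -2 0 10 47 10
SUB     → -2 0 10 37
LT      → -2 0 1
ROT     → 0 1 -2
DUP     → 0 1 -2 -2
SUB     → 0 1 0
DUP     → 0 1 0 0
STORE 0 → 0 1 0
SUB     → 0 1
OVER    → 0 1 0
STORE 2 → 0 1
ADD     → 1
PUSH 9  → 1 9
NEG     → 1 -9
EQ      → 0
PUSH 8  → 0 8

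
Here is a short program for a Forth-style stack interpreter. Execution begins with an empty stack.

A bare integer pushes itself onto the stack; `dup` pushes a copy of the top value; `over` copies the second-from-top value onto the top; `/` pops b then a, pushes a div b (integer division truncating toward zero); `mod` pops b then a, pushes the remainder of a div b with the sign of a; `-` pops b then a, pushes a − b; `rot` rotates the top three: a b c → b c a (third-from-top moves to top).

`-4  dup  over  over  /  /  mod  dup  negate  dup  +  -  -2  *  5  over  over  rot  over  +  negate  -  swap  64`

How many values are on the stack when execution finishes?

4

-4     : [-4]
dup    : [-4, -4]
over   : [-4, -4, -4]
over   : [-4, -4, -4, -4]
/      : [-4, -4, 1]
/      : [-4, -4]
mod    : [0]
dup    : [0, 0]
negate : [0, 0]
dup    : [0, 0, 0]
+      : [0, 0]
-      : [0]
-2     : [0, -2]
*      : [0]
5      : [0, 5]
over   : [0, 5, 0]
over   : [0, 5, 0, 5]
rot    : [0, 0, 5, 5]
over   : [0, 0, 5, 5, 5]
+      : [0, 0, 5, 10]
negate : [0, 0, 5, -10]
-      : [0, 0, 15]
swap   : [0, 15, 0]
64     : [0, 15, 0, 64]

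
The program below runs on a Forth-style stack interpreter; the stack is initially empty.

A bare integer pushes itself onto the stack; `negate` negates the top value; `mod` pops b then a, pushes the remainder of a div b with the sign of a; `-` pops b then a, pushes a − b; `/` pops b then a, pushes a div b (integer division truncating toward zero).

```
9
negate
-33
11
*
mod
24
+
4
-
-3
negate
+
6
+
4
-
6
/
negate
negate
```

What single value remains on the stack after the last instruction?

2

9      -> [9]
negate -> [-9]
-33    -> [-9, -33]
11     -> [-9, -33, 11]
*      -> [-9, -363]
mod    -> [-9]
24     -> [-9, 24]
+      -> [15]
4      -> [15, 4]
-      -> [11]
-3     -> [11, -3]
negate -> [11, 3]
+      -> [14]
6      -> [14, 6]
+      -> [20]
4      -> [20, 4]
-      -> [16]
6      -> [16, 6]
/      -> [2]
negate -> [-2]
negate -> [2]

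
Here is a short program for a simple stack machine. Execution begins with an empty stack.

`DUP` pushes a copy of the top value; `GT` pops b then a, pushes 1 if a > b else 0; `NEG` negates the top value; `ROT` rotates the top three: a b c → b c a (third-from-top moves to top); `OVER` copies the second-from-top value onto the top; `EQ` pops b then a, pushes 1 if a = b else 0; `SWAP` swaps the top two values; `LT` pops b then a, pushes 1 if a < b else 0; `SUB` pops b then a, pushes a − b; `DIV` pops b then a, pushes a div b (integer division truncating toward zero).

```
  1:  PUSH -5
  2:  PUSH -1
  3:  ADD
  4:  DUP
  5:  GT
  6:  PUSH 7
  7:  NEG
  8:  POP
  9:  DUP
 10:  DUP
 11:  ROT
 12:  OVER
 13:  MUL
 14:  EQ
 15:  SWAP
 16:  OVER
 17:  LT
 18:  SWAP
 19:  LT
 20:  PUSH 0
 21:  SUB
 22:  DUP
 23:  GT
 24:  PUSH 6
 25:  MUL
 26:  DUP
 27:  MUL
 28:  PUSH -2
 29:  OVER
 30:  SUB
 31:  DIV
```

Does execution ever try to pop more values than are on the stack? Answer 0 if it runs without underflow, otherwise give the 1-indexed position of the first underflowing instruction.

PUSH -5 : -5
PUSH -1 : -5 -1
ADD     : -6
DUP     : -6 -6
GT      : 0
PUSH 7  : 0 7
NEG     : 0 -7
POP     : 0
DUP     : 0 0
DUP     : 0 0 0
ROT     : 0 0 0
OVER    : 0 0 0 0
MUL     : 0 0 0
EQ      : 0 1
SWAP    : 1 0
OVER    : 1 0 1
LT      : 1 1
SWAP    : 1 1
LT      : 0
PUSH 0  : 0 0
SUB     : 0
DUP     : 0 0
GT      : 0
PUSH 6  : 0 6
MUL     : 0
DUP     : 0 0
MUL     : 0
PUSH -2 : 0 -2
OVER    : 0 -2 0
SUB     : 0 -2
DIV     : 0

0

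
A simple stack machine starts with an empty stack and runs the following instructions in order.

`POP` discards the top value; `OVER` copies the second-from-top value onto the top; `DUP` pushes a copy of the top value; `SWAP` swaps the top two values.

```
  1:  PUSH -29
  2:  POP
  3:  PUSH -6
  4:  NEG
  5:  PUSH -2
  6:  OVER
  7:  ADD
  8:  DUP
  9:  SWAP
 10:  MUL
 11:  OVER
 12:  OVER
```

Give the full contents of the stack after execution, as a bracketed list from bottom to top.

PUSH -29 -> [-29]
POP      -> []
PUSH -6  -> [-6]
NEG      -> [6]
PUSH -2  -> [6, -2]
OVER     -> [6, -2, 6]
ADD      -> [6, 4]
DUP      -> [6, 4, 4]
SWAP     -> [6, 4, 4]
MUL      -> [6, 16]
OVER     -> [6, 16, 6]
OVER     -> [6, 16, 6, 16]

[6, 16, 6, 16]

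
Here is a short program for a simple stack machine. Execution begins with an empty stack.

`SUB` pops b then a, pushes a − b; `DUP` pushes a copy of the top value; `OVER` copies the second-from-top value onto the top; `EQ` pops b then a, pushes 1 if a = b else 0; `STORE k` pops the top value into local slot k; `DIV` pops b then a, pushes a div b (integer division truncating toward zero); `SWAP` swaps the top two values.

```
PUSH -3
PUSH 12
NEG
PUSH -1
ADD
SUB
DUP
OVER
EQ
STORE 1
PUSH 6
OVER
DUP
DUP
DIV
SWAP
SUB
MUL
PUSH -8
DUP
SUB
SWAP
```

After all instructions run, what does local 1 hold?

PUSH -3 -> -3
PUSH 12 -> -3 12
NEG     -> -3 -12
PUSH -1 -> -3 -12 -1
ADD     -> -3 -13
SUB     -> 10
DUP     -> 10 10
OVER    -> 10 10 10
EQ      -> 10 1
STORE 1 -> 10
PUSH 6  -> 10 6
OVER    -> 10 6 10
DUP     -> 10 6 10 10
DUP     -> 10 6 10 10 10
DIV     -> 10 6 10 1
SWAP    -> 10 6 1 10
SUB     -> 10 6 -9
MUL     -> 10 -54
PUSH -8 -> 10 -54 -8
DUP     -> 10 -54 -8 -8
SUB     -> 10 -54 0
SWAP    -> 10 0 -54

1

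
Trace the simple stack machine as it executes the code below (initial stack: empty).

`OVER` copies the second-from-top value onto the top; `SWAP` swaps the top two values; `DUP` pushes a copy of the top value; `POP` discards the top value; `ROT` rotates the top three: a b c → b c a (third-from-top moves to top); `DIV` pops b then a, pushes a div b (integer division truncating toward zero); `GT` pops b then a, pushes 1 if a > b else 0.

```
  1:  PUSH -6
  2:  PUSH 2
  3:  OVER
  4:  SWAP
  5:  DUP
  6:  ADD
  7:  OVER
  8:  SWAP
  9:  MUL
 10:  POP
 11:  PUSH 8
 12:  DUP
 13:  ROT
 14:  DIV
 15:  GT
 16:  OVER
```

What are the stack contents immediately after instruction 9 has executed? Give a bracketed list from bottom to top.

PUSH -6  -6
PUSH 2   -6 2
OVER     -6 2 -6
SWAP     -6 -6 2
DUP      -6 -6 2 2
ADD      -6 -6 4
OVER     -6 -6 4 -6
SWAP     -6 -6 -6 4
MUL      -6 -6 -24

[-6, -6, -24]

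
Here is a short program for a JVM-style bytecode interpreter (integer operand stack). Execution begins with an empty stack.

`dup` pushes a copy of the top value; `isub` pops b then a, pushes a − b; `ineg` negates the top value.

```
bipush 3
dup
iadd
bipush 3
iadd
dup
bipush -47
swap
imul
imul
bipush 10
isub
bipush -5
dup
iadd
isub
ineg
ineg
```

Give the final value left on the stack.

-3807

bipush 3   : [3]
dup        : [3, 3]
iadd       : [6]
bipush 3   : [6, 3]
iadd       : [9]
dup        : [9, 9]
bipush -47 : [9, 9, -47]
swap       : [9, -47, 9]
imul       : [9, -423]
imul       : [-3807]
bipush 10  : [-3807, 10]
isub       : [-3817]
bipush -5  : [-3817, -5]
dup        : [-3817, -5, -5]
iadd       : [-3817, -10]
isub       : [-3807]
ineg       : [3807]
ineg       : [-3807]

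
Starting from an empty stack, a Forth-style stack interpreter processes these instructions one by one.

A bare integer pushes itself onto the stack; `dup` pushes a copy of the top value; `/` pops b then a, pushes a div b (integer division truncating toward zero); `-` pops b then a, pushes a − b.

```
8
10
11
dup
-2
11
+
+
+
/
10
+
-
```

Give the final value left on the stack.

-2

8   → [8]
10  → [8, 10]
11  → [8, 10, 11]
dup → [8, 10, 11, 11]
-2  → [8, 10, 11, 11, -2]
11  → [8, 10, 11, 11, -2, 11]
+   → [8, 10, 11, 11, 9]
+   → [8, 10, 11, 20]
+   → [8, 10, 31]
/   → [8, 0]
10  → [8, 0, 10]
+   → [8, 10]
-   → [-2]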